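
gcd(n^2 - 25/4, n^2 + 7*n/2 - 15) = n - 5/2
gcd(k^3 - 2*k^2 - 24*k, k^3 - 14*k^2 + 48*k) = k^2 - 6*k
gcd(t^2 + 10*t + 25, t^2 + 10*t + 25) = t^2 + 10*t + 25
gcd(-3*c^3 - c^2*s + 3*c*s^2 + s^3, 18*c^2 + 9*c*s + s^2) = 3*c + s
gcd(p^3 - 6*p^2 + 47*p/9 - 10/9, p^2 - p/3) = p - 1/3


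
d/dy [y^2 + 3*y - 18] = 2*y + 3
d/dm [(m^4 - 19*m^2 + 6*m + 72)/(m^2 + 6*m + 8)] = 2*m - 6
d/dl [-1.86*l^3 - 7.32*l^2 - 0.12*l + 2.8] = -5.58*l^2 - 14.64*l - 0.12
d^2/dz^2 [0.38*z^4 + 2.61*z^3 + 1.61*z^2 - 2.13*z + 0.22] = 4.56*z^2 + 15.66*z + 3.22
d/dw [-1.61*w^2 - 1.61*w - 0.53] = -3.22*w - 1.61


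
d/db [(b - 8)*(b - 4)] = 2*b - 12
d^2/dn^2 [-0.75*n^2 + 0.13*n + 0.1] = -1.50000000000000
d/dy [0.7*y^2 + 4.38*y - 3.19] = 1.4*y + 4.38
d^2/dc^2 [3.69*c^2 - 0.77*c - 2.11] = 7.38000000000000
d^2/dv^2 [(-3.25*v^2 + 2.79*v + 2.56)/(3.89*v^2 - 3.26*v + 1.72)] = (2.00801799999999*v^3 + 362.899656*v^2 - 306.790296*v + 32.214992)/(58.863869*v^6 - 147.991938*v^5 + 202.105728*v^4 - 165.518024*v^3 + 89.362944*v^2 - 28.933152*v + 5.088448)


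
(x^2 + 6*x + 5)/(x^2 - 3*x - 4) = (x + 5)/(x - 4)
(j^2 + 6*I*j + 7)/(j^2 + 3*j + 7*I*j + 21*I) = (j - I)/(j + 3)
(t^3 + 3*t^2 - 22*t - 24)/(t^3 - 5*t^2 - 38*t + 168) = (t + 1)/(t - 7)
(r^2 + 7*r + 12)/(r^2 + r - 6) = (r + 4)/(r - 2)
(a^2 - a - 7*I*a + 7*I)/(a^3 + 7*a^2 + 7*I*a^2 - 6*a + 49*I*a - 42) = (a^2 - a*(1 + 7*I) + 7*I)/(a^3 + 7*a^2*(1 + I) + a*(-6 + 49*I) - 42)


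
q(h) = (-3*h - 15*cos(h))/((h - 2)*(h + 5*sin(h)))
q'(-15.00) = -0.06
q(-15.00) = 0.18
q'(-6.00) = 0.17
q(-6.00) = 0.10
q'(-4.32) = -37.27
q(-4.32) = -9.86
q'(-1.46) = -0.74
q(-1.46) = 0.12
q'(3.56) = -1.66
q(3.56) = 1.27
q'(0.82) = -1.84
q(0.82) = 2.40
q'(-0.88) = -1.69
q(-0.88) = -0.51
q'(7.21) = 0.44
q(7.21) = -0.52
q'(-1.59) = -0.67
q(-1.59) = 0.21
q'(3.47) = -1.03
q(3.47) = 1.39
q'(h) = (-3*h - 15*cos(h))*(-5*cos(h) - 1)/((h - 2)*(h + 5*sin(h))^2) - (-3*h - 15*cos(h))/((h - 2)^2*(h + 5*sin(h))) + (15*sin(h) - 3)/((h - 2)*(h + 5*sin(h)))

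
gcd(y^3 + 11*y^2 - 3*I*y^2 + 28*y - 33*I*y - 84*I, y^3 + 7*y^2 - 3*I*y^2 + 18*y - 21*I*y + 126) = y + 7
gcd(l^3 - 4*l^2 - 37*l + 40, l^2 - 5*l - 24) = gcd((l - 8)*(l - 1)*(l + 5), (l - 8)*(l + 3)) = l - 8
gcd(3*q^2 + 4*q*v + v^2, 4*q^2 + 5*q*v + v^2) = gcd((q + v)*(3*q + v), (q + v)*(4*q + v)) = q + v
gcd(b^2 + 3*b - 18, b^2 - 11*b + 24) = b - 3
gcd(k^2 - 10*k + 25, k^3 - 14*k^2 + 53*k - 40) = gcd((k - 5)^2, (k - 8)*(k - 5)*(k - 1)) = k - 5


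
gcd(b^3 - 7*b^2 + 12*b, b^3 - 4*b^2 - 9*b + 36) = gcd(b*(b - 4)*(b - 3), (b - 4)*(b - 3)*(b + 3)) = b^2 - 7*b + 12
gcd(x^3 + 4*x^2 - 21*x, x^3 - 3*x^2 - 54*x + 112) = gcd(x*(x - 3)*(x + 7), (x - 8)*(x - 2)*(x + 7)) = x + 7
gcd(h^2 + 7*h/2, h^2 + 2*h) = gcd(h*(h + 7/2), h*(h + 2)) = h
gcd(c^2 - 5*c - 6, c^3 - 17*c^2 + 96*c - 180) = c - 6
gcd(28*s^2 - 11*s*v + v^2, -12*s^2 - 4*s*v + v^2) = 1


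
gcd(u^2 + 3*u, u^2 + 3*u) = u^2 + 3*u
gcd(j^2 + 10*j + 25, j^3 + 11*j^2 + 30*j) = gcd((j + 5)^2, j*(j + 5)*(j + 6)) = j + 5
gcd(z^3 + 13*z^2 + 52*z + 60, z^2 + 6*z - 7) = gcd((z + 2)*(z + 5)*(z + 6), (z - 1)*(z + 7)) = 1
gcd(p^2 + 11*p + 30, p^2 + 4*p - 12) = p + 6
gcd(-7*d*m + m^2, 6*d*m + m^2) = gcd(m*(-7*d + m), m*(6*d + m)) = m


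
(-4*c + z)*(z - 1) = -4*c*z + 4*c + z^2 - z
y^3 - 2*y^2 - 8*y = y*(y - 4)*(y + 2)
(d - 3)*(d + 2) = d^2 - d - 6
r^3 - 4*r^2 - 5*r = r*(r - 5)*(r + 1)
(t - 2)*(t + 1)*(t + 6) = t^3 + 5*t^2 - 8*t - 12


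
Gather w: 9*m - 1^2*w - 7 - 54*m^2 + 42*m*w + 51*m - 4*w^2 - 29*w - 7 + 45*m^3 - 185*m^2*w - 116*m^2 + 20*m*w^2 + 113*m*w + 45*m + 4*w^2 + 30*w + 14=45*m^3 - 170*m^2 + 20*m*w^2 + 105*m + w*(-185*m^2 + 155*m)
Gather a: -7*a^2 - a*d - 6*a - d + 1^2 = -7*a^2 + a*(-d - 6) - d + 1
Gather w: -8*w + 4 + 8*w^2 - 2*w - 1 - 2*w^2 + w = 6*w^2 - 9*w + 3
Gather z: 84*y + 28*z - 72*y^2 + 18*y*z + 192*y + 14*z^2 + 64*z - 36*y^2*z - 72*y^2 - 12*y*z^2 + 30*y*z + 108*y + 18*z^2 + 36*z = -144*y^2 + 384*y + z^2*(32 - 12*y) + z*(-36*y^2 + 48*y + 128)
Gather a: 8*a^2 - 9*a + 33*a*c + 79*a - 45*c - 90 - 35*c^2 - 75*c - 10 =8*a^2 + a*(33*c + 70) - 35*c^2 - 120*c - 100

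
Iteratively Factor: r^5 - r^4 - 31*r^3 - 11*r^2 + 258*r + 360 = (r - 4)*(r^4 + 3*r^3 - 19*r^2 - 87*r - 90) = (r - 5)*(r - 4)*(r^3 + 8*r^2 + 21*r + 18) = (r - 5)*(r - 4)*(r + 3)*(r^2 + 5*r + 6) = (r - 5)*(r - 4)*(r + 2)*(r + 3)*(r + 3)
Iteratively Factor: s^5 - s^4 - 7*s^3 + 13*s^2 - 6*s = (s)*(s^4 - s^3 - 7*s^2 + 13*s - 6) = s*(s - 1)*(s^3 - 7*s + 6) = s*(s - 1)^2*(s^2 + s - 6) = s*(s - 2)*(s - 1)^2*(s + 3)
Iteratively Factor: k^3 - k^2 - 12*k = (k - 4)*(k^2 + 3*k) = (k - 4)*(k + 3)*(k)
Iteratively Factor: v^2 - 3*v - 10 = (v + 2)*(v - 5)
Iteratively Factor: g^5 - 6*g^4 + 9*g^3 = (g - 3)*(g^4 - 3*g^3) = g*(g - 3)*(g^3 - 3*g^2) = g^2*(g - 3)*(g^2 - 3*g) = g^2*(g - 3)^2*(g)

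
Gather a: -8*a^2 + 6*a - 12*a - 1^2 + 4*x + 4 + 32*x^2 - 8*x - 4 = -8*a^2 - 6*a + 32*x^2 - 4*x - 1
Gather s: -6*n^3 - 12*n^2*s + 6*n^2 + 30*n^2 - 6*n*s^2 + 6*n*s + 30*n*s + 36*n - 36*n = -6*n^3 + 36*n^2 - 6*n*s^2 + s*(-12*n^2 + 36*n)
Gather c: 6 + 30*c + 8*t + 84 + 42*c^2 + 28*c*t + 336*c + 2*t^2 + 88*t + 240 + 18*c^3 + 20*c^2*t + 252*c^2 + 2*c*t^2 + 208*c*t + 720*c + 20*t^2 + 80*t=18*c^3 + c^2*(20*t + 294) + c*(2*t^2 + 236*t + 1086) + 22*t^2 + 176*t + 330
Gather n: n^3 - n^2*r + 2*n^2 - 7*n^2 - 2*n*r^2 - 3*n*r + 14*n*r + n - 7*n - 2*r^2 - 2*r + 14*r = n^3 + n^2*(-r - 5) + n*(-2*r^2 + 11*r - 6) - 2*r^2 + 12*r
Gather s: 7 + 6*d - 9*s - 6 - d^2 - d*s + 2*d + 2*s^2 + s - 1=-d^2 + 8*d + 2*s^2 + s*(-d - 8)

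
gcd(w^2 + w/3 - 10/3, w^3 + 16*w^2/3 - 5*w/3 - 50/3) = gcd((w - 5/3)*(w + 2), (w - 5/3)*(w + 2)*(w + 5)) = w^2 + w/3 - 10/3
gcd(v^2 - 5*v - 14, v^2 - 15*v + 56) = v - 7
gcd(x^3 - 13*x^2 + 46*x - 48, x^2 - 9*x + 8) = x - 8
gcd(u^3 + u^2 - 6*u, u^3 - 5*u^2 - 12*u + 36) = u^2 + u - 6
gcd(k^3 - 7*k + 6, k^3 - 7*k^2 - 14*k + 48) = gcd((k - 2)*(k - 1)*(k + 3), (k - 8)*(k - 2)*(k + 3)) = k^2 + k - 6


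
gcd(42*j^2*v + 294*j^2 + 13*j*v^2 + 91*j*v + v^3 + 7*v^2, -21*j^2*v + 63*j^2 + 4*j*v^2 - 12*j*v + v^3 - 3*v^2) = 7*j + v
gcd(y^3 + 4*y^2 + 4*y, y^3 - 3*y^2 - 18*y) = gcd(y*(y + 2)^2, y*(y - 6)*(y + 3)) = y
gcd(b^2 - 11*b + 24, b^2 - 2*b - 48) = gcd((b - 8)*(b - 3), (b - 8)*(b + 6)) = b - 8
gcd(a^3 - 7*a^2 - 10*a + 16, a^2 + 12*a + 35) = 1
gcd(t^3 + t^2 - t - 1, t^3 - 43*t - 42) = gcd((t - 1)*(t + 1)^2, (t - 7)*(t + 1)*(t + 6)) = t + 1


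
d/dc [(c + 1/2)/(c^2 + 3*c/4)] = 2*(-8*c^2 - 8*c - 3)/(c^2*(16*c^2 + 24*c + 9))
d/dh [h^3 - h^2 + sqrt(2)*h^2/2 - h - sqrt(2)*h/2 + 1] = 3*h^2 - 2*h + sqrt(2)*h - 1 - sqrt(2)/2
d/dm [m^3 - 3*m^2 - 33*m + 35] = 3*m^2 - 6*m - 33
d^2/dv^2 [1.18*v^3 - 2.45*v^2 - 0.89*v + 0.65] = 7.08*v - 4.9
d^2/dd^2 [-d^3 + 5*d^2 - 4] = 10 - 6*d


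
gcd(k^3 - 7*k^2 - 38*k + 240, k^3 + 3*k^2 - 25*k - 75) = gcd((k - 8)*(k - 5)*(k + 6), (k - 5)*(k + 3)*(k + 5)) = k - 5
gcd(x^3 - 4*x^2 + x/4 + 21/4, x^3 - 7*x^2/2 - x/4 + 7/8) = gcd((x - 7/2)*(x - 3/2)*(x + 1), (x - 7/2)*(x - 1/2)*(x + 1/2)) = x - 7/2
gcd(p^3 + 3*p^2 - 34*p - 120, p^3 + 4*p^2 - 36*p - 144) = p^2 - 2*p - 24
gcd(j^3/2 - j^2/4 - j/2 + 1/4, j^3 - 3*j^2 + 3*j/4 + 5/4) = j - 1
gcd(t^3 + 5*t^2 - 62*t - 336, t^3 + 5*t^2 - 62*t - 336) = t^3 + 5*t^2 - 62*t - 336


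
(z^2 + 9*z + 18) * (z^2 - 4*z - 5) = z^4 + 5*z^3 - 23*z^2 - 117*z - 90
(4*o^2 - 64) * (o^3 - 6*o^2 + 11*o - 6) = 4*o^5 - 24*o^4 - 20*o^3 + 360*o^2 - 704*o + 384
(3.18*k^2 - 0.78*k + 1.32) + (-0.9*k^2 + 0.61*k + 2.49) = 2.28*k^2 - 0.17*k + 3.81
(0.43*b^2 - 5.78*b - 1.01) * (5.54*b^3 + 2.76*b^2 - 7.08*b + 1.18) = 2.3822*b^5 - 30.8344*b^4 - 24.5926*b^3 + 38.6422*b^2 + 0.3304*b - 1.1918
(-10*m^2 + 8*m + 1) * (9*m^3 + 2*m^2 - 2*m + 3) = -90*m^5 + 52*m^4 + 45*m^3 - 44*m^2 + 22*m + 3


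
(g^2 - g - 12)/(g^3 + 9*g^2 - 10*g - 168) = (g + 3)/(g^2 + 13*g + 42)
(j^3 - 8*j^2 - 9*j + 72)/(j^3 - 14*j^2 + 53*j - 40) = (j^2 - 9)/(j^2 - 6*j + 5)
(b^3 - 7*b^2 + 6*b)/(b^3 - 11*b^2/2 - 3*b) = 2*(b - 1)/(2*b + 1)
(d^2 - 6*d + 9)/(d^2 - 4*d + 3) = (d - 3)/(d - 1)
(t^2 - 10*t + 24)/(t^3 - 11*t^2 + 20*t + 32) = (t - 6)/(t^2 - 7*t - 8)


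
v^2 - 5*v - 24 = (v - 8)*(v + 3)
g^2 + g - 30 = (g - 5)*(g + 6)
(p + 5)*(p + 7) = p^2 + 12*p + 35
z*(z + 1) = z^2 + z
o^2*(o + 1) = o^3 + o^2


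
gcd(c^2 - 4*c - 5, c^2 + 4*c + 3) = c + 1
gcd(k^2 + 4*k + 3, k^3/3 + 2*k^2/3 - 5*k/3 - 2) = k^2 + 4*k + 3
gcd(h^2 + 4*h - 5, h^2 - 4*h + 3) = h - 1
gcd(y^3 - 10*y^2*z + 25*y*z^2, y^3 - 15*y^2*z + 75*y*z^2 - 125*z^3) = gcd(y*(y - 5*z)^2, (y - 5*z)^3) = y^2 - 10*y*z + 25*z^2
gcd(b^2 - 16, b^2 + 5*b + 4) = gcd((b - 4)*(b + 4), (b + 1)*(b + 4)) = b + 4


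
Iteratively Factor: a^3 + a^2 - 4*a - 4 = (a + 1)*(a^2 - 4) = (a - 2)*(a + 1)*(a + 2)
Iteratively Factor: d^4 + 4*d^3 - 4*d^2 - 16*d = (d)*(d^3 + 4*d^2 - 4*d - 16) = d*(d + 4)*(d^2 - 4) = d*(d + 2)*(d + 4)*(d - 2)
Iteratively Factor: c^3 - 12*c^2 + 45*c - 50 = (c - 5)*(c^2 - 7*c + 10) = (c - 5)^2*(c - 2)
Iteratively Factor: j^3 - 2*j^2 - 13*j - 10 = (j - 5)*(j^2 + 3*j + 2) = (j - 5)*(j + 1)*(j + 2)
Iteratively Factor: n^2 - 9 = (n - 3)*(n + 3)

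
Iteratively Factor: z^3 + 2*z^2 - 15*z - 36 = (z - 4)*(z^2 + 6*z + 9) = (z - 4)*(z + 3)*(z + 3)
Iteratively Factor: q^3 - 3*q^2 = (q)*(q^2 - 3*q) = q^2*(q - 3)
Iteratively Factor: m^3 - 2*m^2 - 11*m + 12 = (m - 1)*(m^2 - m - 12) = (m - 1)*(m + 3)*(m - 4)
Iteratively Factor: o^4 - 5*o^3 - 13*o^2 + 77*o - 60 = (o - 1)*(o^3 - 4*o^2 - 17*o + 60) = (o - 3)*(o - 1)*(o^2 - o - 20) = (o - 5)*(o - 3)*(o - 1)*(o + 4)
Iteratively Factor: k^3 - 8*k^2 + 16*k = (k)*(k^2 - 8*k + 16) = k*(k - 4)*(k - 4)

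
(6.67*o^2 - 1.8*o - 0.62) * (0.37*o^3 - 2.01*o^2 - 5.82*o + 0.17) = 2.4679*o^5 - 14.0727*o^4 - 35.4308*o^3 + 12.8561*o^2 + 3.3024*o - 0.1054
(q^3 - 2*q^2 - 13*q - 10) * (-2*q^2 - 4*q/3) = -2*q^5 + 8*q^4/3 + 86*q^3/3 + 112*q^2/3 + 40*q/3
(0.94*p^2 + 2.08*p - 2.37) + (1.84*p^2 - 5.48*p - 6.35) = 2.78*p^2 - 3.4*p - 8.72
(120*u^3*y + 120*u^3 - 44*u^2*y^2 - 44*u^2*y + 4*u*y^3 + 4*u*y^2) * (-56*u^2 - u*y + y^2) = -6720*u^5*y - 6720*u^5 + 2344*u^4*y^2 + 2344*u^4*y - 60*u^3*y^3 - 60*u^3*y^2 - 48*u^2*y^4 - 48*u^2*y^3 + 4*u*y^5 + 4*u*y^4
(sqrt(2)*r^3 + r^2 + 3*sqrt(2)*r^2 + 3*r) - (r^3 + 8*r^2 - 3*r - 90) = -r^3 + sqrt(2)*r^3 - 7*r^2 + 3*sqrt(2)*r^2 + 6*r + 90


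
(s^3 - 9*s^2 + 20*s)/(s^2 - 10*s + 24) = s*(s - 5)/(s - 6)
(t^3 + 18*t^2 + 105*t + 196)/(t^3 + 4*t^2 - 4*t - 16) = (t^2 + 14*t + 49)/(t^2 - 4)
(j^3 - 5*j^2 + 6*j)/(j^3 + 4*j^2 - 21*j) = (j - 2)/(j + 7)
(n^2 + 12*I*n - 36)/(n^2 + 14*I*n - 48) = (n + 6*I)/(n + 8*I)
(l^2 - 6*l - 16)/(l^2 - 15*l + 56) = (l + 2)/(l - 7)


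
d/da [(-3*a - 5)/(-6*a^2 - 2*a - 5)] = (-18*a^2 - 60*a + 5)/(36*a^4 + 24*a^3 + 64*a^2 + 20*a + 25)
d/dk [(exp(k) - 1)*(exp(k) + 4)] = (2*exp(k) + 3)*exp(k)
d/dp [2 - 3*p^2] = -6*p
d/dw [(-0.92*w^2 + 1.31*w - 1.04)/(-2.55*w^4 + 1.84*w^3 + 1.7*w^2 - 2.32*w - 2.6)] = (-4.692*w^5 + 11.7143*w^4 - 15.4288*w^3 + 5.6482*w^2 + 8.32*w - 5.8188)/(6.5025*w^8 - 9.384*w^7 - 5.2844*w^6 + 18.088*w^5 + 7.6124*w^4 - 17.456*w^3 - 3.4576*w^2 + 12.064*w + 6.76)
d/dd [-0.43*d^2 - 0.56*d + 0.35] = -0.86*d - 0.56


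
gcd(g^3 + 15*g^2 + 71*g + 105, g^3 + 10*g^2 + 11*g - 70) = g^2 + 12*g + 35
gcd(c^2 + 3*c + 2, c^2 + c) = c + 1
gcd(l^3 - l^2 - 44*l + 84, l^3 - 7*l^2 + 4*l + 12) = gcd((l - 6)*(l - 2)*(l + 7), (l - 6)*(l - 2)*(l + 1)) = l^2 - 8*l + 12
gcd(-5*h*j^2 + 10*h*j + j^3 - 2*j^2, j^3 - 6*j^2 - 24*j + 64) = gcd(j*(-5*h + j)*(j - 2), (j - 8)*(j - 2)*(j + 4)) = j - 2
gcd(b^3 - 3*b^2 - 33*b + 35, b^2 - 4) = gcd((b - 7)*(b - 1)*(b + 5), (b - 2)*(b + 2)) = 1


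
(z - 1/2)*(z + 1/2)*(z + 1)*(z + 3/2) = z^4 + 5*z^3/2 + 5*z^2/4 - 5*z/8 - 3/8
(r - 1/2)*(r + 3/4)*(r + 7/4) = r^3 + 2*r^2 + r/16 - 21/32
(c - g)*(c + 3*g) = c^2 + 2*c*g - 3*g^2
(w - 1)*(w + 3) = w^2 + 2*w - 3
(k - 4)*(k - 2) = k^2 - 6*k + 8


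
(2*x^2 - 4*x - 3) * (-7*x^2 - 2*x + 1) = -14*x^4 + 24*x^3 + 31*x^2 + 2*x - 3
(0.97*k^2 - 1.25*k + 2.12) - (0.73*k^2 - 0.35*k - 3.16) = 0.24*k^2 - 0.9*k + 5.28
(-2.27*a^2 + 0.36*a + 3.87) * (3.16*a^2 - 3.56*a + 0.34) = -7.1732*a^4 + 9.2188*a^3 + 10.1758*a^2 - 13.6548*a + 1.3158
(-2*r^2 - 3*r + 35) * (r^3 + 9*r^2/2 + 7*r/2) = -2*r^5 - 12*r^4 + 29*r^3/2 + 147*r^2 + 245*r/2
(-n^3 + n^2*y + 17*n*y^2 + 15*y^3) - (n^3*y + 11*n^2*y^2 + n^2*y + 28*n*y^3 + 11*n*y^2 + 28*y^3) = -n^3*y - n^3 - 11*n^2*y^2 - 28*n*y^3 + 6*n*y^2 - 13*y^3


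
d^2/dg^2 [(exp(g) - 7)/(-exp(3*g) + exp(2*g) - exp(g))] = (-4*exp(5*g) + 66*exp(4*g) - 74*exp(3*g) + 41*exp(2*g) - 21*exp(g) + 7)*exp(-g)/(exp(6*g) - 3*exp(5*g) + 6*exp(4*g) - 7*exp(3*g) + 6*exp(2*g) - 3*exp(g) + 1)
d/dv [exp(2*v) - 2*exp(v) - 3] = 2*(exp(v) - 1)*exp(v)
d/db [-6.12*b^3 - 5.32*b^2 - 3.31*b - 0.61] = -18.36*b^2 - 10.64*b - 3.31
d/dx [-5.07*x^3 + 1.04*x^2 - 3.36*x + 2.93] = -15.21*x^2 + 2.08*x - 3.36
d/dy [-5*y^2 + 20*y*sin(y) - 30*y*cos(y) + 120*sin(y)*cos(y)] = 30*y*sin(y) + 20*y*cos(y) - 10*y + 20*sin(y) - 30*cos(y) + 120*cos(2*y)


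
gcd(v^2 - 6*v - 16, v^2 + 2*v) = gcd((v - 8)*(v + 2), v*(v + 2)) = v + 2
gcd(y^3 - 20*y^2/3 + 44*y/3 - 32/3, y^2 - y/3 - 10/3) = y - 2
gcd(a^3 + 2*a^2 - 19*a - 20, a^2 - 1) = a + 1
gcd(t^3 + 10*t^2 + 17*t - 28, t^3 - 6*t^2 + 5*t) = t - 1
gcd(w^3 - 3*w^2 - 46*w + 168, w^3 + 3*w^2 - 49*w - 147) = w + 7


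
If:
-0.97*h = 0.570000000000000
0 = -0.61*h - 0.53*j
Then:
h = -0.59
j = 0.68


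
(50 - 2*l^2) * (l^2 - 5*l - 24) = -2*l^4 + 10*l^3 + 98*l^2 - 250*l - 1200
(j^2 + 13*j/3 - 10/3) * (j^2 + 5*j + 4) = j^4 + 28*j^3/3 + 67*j^2/3 + 2*j/3 - 40/3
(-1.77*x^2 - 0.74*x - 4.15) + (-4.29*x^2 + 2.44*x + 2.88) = -6.06*x^2 + 1.7*x - 1.27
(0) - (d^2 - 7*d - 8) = -d^2 + 7*d + 8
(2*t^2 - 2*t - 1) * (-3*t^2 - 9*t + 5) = -6*t^4 - 12*t^3 + 31*t^2 - t - 5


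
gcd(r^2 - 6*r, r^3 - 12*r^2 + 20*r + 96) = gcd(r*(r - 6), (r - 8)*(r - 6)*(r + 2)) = r - 6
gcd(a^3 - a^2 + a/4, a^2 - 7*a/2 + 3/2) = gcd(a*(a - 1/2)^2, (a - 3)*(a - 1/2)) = a - 1/2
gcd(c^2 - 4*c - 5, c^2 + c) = c + 1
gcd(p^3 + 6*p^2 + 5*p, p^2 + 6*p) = p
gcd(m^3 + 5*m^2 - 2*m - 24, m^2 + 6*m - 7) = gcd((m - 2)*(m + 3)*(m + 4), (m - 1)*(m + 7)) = 1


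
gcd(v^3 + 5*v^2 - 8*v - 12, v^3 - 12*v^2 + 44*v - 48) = v - 2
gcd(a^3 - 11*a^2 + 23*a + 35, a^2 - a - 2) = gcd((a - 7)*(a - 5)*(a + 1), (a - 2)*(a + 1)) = a + 1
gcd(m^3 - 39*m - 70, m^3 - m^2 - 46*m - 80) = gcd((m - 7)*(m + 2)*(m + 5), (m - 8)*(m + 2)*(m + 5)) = m^2 + 7*m + 10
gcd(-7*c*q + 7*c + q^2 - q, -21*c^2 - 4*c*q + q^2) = -7*c + q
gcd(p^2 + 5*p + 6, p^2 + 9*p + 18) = p + 3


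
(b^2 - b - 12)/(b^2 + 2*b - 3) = (b - 4)/(b - 1)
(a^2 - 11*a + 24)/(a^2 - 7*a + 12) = (a - 8)/(a - 4)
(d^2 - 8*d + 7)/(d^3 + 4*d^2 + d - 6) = (d - 7)/(d^2 + 5*d + 6)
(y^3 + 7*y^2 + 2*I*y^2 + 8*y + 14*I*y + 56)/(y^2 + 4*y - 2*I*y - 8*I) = (y^2 + y*(7 + 4*I) + 28*I)/(y + 4)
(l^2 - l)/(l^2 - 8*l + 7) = l/(l - 7)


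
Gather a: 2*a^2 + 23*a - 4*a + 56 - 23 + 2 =2*a^2 + 19*a + 35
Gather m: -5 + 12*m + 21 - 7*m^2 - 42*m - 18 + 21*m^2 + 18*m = 14*m^2 - 12*m - 2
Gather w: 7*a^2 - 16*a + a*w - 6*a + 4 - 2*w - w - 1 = 7*a^2 - 22*a + w*(a - 3) + 3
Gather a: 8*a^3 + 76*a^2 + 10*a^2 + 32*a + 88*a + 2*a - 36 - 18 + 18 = 8*a^3 + 86*a^2 + 122*a - 36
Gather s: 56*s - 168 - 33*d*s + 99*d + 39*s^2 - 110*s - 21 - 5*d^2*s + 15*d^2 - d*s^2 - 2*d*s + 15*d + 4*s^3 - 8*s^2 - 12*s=15*d^2 + 114*d + 4*s^3 + s^2*(31 - d) + s*(-5*d^2 - 35*d - 66) - 189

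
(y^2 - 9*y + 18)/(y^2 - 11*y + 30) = (y - 3)/(y - 5)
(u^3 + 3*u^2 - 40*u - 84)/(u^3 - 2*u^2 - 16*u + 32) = (u^3 + 3*u^2 - 40*u - 84)/(u^3 - 2*u^2 - 16*u + 32)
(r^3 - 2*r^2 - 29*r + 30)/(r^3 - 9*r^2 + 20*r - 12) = (r + 5)/(r - 2)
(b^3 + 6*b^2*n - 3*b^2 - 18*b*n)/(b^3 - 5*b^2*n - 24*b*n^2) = (-b^2 - 6*b*n + 3*b + 18*n)/(-b^2 + 5*b*n + 24*n^2)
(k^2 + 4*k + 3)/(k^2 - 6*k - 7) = (k + 3)/(k - 7)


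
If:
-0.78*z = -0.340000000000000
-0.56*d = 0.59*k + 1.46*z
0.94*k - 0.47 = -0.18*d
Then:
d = -2.08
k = 0.90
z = 0.44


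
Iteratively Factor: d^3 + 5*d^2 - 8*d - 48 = (d - 3)*(d^2 + 8*d + 16) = (d - 3)*(d + 4)*(d + 4)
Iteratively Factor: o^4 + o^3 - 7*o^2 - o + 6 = (o - 2)*(o^3 + 3*o^2 - o - 3) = (o - 2)*(o - 1)*(o^2 + 4*o + 3) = (o - 2)*(o - 1)*(o + 3)*(o + 1)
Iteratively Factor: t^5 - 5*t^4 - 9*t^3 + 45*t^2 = (t)*(t^4 - 5*t^3 - 9*t^2 + 45*t) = t^2*(t^3 - 5*t^2 - 9*t + 45) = t^2*(t - 3)*(t^2 - 2*t - 15) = t^2*(t - 3)*(t + 3)*(t - 5)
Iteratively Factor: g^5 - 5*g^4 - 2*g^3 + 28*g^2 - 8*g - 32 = (g - 4)*(g^4 - g^3 - 6*g^2 + 4*g + 8) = (g - 4)*(g - 2)*(g^3 + g^2 - 4*g - 4) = (g - 4)*(g - 2)*(g + 1)*(g^2 - 4) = (g - 4)*(g - 2)^2*(g + 1)*(g + 2)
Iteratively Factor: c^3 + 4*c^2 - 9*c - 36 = (c + 4)*(c^2 - 9) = (c - 3)*(c + 4)*(c + 3)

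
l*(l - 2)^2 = l^3 - 4*l^2 + 4*l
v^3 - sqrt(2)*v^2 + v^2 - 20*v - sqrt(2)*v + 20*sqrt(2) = (v - 4)*(v + 5)*(v - sqrt(2))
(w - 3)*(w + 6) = w^2 + 3*w - 18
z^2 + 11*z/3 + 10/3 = (z + 5/3)*(z + 2)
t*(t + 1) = t^2 + t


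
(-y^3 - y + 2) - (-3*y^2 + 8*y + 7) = -y^3 + 3*y^2 - 9*y - 5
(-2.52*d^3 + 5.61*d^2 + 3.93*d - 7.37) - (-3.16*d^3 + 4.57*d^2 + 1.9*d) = 0.64*d^3 + 1.04*d^2 + 2.03*d - 7.37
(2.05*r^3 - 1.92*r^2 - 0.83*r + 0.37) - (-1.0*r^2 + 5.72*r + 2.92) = 2.05*r^3 - 0.92*r^2 - 6.55*r - 2.55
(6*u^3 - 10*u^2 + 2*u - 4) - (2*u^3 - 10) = 4*u^3 - 10*u^2 + 2*u + 6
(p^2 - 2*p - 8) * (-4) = -4*p^2 + 8*p + 32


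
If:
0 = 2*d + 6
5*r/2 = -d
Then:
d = -3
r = 6/5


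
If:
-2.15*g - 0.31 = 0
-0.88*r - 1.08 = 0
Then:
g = -0.14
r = -1.23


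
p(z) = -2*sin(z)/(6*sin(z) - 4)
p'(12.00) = 0.13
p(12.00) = -0.15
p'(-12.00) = 11.08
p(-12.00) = 1.37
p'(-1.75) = -0.01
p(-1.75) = -0.20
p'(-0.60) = 0.12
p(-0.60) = -0.15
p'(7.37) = 2.17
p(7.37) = -1.35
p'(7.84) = 0.03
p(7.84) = -1.00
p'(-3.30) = -0.85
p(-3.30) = 0.10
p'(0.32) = 1.70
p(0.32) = 0.30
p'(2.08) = -2.54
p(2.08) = -1.41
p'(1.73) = -0.34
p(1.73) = -1.03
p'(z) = -2*cos(z)/(6*sin(z) - 4) + 12*sin(z)*cos(z)/(6*sin(z) - 4)^2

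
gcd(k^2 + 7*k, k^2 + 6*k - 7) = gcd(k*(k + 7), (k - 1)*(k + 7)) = k + 7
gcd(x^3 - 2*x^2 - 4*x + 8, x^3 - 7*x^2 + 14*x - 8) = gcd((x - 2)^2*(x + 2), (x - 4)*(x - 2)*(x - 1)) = x - 2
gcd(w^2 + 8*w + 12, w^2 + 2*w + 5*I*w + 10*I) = w + 2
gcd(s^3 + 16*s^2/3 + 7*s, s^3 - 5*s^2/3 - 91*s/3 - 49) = s^2 + 16*s/3 + 7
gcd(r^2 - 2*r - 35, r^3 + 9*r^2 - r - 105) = r + 5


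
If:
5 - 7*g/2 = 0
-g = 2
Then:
No Solution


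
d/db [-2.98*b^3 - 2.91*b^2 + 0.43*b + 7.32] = -8.94*b^2 - 5.82*b + 0.43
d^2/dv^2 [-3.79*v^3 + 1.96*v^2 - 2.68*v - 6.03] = 3.92 - 22.74*v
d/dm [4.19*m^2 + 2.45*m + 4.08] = 8.38*m + 2.45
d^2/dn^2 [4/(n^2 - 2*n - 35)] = 8*(n^2 - 2*n - 4*(n - 1)^2 - 35)/(-n^2 + 2*n + 35)^3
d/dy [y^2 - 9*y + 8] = 2*y - 9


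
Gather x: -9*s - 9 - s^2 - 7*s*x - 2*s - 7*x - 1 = -s^2 - 11*s + x*(-7*s - 7) - 10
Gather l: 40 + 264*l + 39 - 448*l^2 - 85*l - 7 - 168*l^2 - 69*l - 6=-616*l^2 + 110*l + 66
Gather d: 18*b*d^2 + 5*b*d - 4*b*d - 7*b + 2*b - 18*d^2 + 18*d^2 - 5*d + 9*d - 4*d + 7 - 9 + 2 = 18*b*d^2 + b*d - 5*b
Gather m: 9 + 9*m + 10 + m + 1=10*m + 20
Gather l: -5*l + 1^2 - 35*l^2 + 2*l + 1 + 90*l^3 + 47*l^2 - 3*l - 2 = 90*l^3 + 12*l^2 - 6*l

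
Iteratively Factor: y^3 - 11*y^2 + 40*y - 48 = (y - 4)*(y^2 - 7*y + 12) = (y - 4)^2*(y - 3)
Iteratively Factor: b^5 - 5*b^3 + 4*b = (b + 1)*(b^4 - b^3 - 4*b^2 + 4*b) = (b - 1)*(b + 1)*(b^3 - 4*b) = (b - 2)*(b - 1)*(b + 1)*(b^2 + 2*b) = (b - 2)*(b - 1)*(b + 1)*(b + 2)*(b)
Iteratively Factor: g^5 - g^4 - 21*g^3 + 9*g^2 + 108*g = (g - 3)*(g^4 + 2*g^3 - 15*g^2 - 36*g) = (g - 3)*(g + 3)*(g^3 - g^2 - 12*g) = (g - 3)*(g + 3)^2*(g^2 - 4*g) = g*(g - 3)*(g + 3)^2*(g - 4)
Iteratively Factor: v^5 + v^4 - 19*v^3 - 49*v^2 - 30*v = (v + 1)*(v^4 - 19*v^2 - 30*v) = (v + 1)*(v + 2)*(v^3 - 2*v^2 - 15*v) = v*(v + 1)*(v + 2)*(v^2 - 2*v - 15) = v*(v + 1)*(v + 2)*(v + 3)*(v - 5)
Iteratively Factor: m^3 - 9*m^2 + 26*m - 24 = (m - 3)*(m^2 - 6*m + 8) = (m - 4)*(m - 3)*(m - 2)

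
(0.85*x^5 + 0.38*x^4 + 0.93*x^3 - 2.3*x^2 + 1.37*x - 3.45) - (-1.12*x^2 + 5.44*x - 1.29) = 0.85*x^5 + 0.38*x^4 + 0.93*x^3 - 1.18*x^2 - 4.07*x - 2.16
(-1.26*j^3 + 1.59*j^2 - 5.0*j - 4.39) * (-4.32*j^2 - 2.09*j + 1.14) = 5.4432*j^5 - 4.2354*j^4 + 16.8405*j^3 + 31.2274*j^2 + 3.4751*j - 5.0046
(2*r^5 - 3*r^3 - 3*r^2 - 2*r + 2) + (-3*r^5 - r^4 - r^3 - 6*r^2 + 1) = -r^5 - r^4 - 4*r^3 - 9*r^2 - 2*r + 3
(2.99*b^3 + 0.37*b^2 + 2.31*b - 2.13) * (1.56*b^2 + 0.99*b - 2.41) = 4.6644*b^5 + 3.5373*b^4 - 3.236*b^3 - 1.9276*b^2 - 7.6758*b + 5.1333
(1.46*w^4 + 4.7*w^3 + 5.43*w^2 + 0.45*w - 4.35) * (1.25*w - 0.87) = 1.825*w^5 + 4.6048*w^4 + 2.6985*w^3 - 4.1616*w^2 - 5.829*w + 3.7845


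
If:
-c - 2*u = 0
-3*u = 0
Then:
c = 0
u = 0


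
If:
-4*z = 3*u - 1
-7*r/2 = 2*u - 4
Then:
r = 16*z/21 + 20/21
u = 1/3 - 4*z/3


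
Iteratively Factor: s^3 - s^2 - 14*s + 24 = (s - 3)*(s^2 + 2*s - 8) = (s - 3)*(s - 2)*(s + 4)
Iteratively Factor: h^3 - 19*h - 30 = (h - 5)*(h^2 + 5*h + 6) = (h - 5)*(h + 3)*(h + 2)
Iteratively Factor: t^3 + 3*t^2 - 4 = (t + 2)*(t^2 + t - 2) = (t + 2)^2*(t - 1)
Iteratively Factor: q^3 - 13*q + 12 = (q + 4)*(q^2 - 4*q + 3) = (q - 3)*(q + 4)*(q - 1)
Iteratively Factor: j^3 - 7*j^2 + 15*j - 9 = (j - 1)*(j^2 - 6*j + 9) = (j - 3)*(j - 1)*(j - 3)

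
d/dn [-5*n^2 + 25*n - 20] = 25 - 10*n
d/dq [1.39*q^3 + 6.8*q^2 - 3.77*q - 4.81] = 4.17*q^2 + 13.6*q - 3.77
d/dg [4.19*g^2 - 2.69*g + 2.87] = 8.38*g - 2.69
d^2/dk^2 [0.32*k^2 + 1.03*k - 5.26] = 0.640000000000000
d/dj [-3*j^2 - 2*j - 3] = -6*j - 2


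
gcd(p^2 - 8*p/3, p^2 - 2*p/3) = p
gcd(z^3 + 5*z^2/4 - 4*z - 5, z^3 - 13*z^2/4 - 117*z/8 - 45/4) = z + 5/4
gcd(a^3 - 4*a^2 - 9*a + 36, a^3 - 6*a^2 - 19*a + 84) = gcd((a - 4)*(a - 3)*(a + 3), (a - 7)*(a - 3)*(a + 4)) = a - 3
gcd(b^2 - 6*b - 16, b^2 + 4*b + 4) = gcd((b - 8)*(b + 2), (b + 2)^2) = b + 2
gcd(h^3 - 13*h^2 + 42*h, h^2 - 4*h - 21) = h - 7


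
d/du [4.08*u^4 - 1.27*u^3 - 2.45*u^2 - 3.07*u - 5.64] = 16.32*u^3 - 3.81*u^2 - 4.9*u - 3.07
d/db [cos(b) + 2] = -sin(b)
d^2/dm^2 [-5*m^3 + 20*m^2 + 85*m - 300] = 40 - 30*m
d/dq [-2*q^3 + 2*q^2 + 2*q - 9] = -6*q^2 + 4*q + 2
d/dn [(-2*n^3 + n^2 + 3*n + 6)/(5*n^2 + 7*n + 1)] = (-10*n^4 - 28*n^3 - 14*n^2 - 58*n - 39)/(25*n^4 + 70*n^3 + 59*n^2 + 14*n + 1)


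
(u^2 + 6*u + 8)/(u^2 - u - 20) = (u + 2)/(u - 5)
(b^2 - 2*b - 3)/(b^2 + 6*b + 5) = (b - 3)/(b + 5)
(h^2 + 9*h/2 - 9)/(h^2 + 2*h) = (h^2 + 9*h/2 - 9)/(h*(h + 2))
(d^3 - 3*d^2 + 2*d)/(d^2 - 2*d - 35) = d*(-d^2 + 3*d - 2)/(-d^2 + 2*d + 35)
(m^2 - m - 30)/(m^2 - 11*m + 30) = (m + 5)/(m - 5)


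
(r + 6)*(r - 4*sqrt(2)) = r^2 - 4*sqrt(2)*r + 6*r - 24*sqrt(2)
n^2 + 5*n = n*(n + 5)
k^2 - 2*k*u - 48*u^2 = (k - 8*u)*(k + 6*u)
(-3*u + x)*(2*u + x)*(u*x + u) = -6*u^3*x - 6*u^3 - u^2*x^2 - u^2*x + u*x^3 + u*x^2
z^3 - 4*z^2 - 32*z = z*(z - 8)*(z + 4)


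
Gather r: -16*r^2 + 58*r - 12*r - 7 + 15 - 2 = -16*r^2 + 46*r + 6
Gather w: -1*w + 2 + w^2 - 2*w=w^2 - 3*w + 2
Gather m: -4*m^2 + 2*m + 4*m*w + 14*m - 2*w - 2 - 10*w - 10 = -4*m^2 + m*(4*w + 16) - 12*w - 12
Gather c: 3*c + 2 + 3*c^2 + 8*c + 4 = 3*c^2 + 11*c + 6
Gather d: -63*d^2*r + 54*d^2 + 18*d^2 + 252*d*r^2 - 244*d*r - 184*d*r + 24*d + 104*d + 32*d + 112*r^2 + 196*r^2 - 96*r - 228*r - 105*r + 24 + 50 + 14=d^2*(72 - 63*r) + d*(252*r^2 - 428*r + 160) + 308*r^2 - 429*r + 88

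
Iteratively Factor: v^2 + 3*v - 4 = (v - 1)*(v + 4)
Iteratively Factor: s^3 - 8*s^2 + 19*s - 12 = (s - 1)*(s^2 - 7*s + 12) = (s - 4)*(s - 1)*(s - 3)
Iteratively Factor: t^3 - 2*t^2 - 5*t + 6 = (t - 1)*(t^2 - t - 6) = (t - 1)*(t + 2)*(t - 3)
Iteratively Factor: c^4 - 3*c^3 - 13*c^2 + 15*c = (c - 5)*(c^3 + 2*c^2 - 3*c) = (c - 5)*(c - 1)*(c^2 + 3*c) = c*(c - 5)*(c - 1)*(c + 3)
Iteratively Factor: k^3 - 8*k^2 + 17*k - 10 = (k - 2)*(k^2 - 6*k + 5) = (k - 2)*(k - 1)*(k - 5)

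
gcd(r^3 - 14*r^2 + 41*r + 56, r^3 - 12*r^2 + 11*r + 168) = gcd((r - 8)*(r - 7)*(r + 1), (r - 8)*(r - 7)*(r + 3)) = r^2 - 15*r + 56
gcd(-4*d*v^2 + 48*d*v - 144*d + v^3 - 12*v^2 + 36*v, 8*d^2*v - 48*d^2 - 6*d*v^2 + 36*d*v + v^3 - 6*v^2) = -4*d*v + 24*d + v^2 - 6*v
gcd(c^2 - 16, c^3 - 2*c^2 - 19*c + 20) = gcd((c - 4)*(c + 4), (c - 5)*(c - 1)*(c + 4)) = c + 4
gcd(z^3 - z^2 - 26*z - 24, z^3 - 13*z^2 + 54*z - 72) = z - 6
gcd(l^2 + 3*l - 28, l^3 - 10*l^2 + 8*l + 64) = l - 4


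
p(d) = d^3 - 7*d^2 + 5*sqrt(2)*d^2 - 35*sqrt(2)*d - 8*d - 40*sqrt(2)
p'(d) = 3*d^2 - 14*d + 10*sqrt(2)*d - 35*sqrt(2) - 8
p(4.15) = -222.49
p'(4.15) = -5.24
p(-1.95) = 48.41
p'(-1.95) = -46.37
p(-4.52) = 112.43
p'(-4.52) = 3.15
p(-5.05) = 106.82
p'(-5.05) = 18.29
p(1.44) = -136.23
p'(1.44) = -51.07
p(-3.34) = 99.01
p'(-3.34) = -24.51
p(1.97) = -161.92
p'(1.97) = -45.57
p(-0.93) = -3.84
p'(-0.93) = -55.03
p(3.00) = -201.42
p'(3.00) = -30.07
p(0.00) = -56.57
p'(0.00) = -57.50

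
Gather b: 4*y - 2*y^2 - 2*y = -2*y^2 + 2*y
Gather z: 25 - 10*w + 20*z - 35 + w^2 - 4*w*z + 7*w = w^2 - 3*w + z*(20 - 4*w) - 10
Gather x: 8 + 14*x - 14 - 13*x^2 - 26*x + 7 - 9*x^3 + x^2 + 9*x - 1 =-9*x^3 - 12*x^2 - 3*x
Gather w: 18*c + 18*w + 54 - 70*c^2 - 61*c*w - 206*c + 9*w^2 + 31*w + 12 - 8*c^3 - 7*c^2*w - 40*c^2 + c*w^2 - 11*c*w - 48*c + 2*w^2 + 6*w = -8*c^3 - 110*c^2 - 236*c + w^2*(c + 11) + w*(-7*c^2 - 72*c + 55) + 66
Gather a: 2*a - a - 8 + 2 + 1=a - 5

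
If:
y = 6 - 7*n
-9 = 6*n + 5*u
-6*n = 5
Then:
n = -5/6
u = -4/5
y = 71/6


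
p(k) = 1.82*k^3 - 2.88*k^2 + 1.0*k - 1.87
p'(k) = 5.46*k^2 - 5.76*k + 1.0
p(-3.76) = -143.09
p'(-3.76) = 99.85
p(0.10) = -1.80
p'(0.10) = 0.48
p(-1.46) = -15.13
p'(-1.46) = 21.05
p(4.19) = 85.64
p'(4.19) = 72.72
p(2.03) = 3.52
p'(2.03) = 11.81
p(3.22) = 32.25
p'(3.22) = 39.06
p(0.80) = -1.98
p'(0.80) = -0.11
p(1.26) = -1.54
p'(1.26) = 2.41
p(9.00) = 1100.63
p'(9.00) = 391.42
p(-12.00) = -3573.55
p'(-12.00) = 856.36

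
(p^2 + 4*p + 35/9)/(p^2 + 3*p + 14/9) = (3*p + 5)/(3*p + 2)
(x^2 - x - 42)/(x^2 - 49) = (x + 6)/(x + 7)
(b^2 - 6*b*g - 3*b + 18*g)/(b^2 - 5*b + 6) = (b - 6*g)/(b - 2)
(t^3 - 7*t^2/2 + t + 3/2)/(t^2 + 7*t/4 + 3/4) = 2*(2*t^3 - 7*t^2 + 2*t + 3)/(4*t^2 + 7*t + 3)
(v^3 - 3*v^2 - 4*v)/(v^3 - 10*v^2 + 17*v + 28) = v/(v - 7)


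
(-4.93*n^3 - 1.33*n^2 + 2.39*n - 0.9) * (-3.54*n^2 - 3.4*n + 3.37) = 17.4522*n^5 + 21.4702*n^4 - 20.5527*n^3 - 9.4221*n^2 + 11.1143*n - 3.033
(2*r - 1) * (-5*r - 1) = -10*r^2 + 3*r + 1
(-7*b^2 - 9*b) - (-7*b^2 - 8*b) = -b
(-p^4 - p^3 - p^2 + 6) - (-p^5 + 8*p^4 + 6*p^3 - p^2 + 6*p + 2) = p^5 - 9*p^4 - 7*p^3 - 6*p + 4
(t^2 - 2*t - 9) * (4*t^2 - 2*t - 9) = 4*t^4 - 10*t^3 - 41*t^2 + 36*t + 81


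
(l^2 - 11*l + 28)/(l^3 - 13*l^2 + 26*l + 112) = (l - 4)/(l^2 - 6*l - 16)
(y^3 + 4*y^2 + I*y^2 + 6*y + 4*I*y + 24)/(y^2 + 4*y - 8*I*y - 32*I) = (y^2 + I*y + 6)/(y - 8*I)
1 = 1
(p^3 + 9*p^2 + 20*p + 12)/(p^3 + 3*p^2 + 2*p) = (p + 6)/p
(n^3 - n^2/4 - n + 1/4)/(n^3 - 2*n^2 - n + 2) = (n - 1/4)/(n - 2)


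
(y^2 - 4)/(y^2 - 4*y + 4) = (y + 2)/(y - 2)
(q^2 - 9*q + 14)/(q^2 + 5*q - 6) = (q^2 - 9*q + 14)/(q^2 + 5*q - 6)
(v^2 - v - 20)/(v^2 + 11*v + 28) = (v - 5)/(v + 7)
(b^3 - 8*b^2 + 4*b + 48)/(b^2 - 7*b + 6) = (b^2 - 2*b - 8)/(b - 1)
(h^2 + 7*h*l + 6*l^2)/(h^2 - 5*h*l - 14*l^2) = (h^2 + 7*h*l + 6*l^2)/(h^2 - 5*h*l - 14*l^2)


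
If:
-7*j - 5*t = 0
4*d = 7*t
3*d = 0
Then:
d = 0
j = 0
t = 0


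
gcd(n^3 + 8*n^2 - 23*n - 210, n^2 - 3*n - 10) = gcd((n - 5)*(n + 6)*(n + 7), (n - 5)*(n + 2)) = n - 5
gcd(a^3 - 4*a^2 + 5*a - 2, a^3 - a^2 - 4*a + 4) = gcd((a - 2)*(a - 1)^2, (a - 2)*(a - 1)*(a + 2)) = a^2 - 3*a + 2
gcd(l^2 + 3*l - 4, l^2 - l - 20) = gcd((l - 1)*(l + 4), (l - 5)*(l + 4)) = l + 4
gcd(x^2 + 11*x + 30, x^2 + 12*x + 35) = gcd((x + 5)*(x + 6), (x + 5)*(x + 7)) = x + 5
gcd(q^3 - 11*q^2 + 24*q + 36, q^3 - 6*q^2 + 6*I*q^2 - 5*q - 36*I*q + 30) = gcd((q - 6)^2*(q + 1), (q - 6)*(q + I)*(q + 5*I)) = q - 6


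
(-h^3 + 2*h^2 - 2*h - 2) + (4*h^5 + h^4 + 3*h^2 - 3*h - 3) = 4*h^5 + h^4 - h^3 + 5*h^2 - 5*h - 5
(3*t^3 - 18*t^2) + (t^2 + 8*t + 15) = 3*t^3 - 17*t^2 + 8*t + 15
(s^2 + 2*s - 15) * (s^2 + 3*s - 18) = s^4 + 5*s^3 - 27*s^2 - 81*s + 270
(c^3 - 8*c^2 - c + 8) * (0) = 0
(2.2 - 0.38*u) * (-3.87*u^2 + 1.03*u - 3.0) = 1.4706*u^3 - 8.9054*u^2 + 3.406*u - 6.6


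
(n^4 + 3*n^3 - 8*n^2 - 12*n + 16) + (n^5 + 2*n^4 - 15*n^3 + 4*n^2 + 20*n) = n^5 + 3*n^4 - 12*n^3 - 4*n^2 + 8*n + 16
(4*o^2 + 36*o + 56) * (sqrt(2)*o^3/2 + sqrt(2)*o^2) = 2*sqrt(2)*o^5 + 22*sqrt(2)*o^4 + 64*sqrt(2)*o^3 + 56*sqrt(2)*o^2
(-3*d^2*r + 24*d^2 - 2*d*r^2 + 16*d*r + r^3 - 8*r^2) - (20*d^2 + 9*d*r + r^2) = -3*d^2*r + 4*d^2 - 2*d*r^2 + 7*d*r + r^3 - 9*r^2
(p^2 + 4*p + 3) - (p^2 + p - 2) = 3*p + 5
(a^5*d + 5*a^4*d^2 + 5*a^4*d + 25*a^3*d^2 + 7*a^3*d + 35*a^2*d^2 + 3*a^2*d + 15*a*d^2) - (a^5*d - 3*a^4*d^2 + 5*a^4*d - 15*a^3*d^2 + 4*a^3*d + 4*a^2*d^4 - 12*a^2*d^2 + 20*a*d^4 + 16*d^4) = 8*a^4*d^2 + 40*a^3*d^2 + 3*a^3*d - 4*a^2*d^4 + 47*a^2*d^2 + 3*a^2*d - 20*a*d^4 + 15*a*d^2 - 16*d^4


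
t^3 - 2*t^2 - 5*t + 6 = (t - 3)*(t - 1)*(t + 2)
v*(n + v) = n*v + v^2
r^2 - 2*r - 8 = (r - 4)*(r + 2)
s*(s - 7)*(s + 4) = s^3 - 3*s^2 - 28*s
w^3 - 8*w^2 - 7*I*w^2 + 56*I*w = w*(w - 8)*(w - 7*I)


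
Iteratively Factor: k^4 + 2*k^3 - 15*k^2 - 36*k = (k + 3)*(k^3 - k^2 - 12*k) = k*(k + 3)*(k^2 - k - 12) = k*(k - 4)*(k + 3)*(k + 3)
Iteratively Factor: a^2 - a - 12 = (a - 4)*(a + 3)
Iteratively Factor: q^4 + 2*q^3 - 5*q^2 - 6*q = (q - 2)*(q^3 + 4*q^2 + 3*q) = q*(q - 2)*(q^2 + 4*q + 3) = q*(q - 2)*(q + 1)*(q + 3)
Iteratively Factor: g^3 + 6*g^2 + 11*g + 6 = (g + 3)*(g^2 + 3*g + 2) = (g + 1)*(g + 3)*(g + 2)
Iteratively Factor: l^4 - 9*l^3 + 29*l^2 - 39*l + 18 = (l - 3)*(l^3 - 6*l^2 + 11*l - 6) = (l - 3)^2*(l^2 - 3*l + 2) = (l - 3)^2*(l - 1)*(l - 2)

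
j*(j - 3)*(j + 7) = j^3 + 4*j^2 - 21*j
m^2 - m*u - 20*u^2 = (m - 5*u)*(m + 4*u)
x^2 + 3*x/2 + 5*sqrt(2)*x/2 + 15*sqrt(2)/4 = (x + 3/2)*(x + 5*sqrt(2)/2)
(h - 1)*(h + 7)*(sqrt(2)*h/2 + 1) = sqrt(2)*h^3/2 + h^2 + 3*sqrt(2)*h^2 - 7*sqrt(2)*h/2 + 6*h - 7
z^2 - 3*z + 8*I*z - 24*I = (z - 3)*(z + 8*I)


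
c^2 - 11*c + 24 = (c - 8)*(c - 3)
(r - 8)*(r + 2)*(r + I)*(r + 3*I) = r^4 - 6*r^3 + 4*I*r^3 - 19*r^2 - 24*I*r^2 + 18*r - 64*I*r + 48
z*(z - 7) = z^2 - 7*z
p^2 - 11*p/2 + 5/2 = (p - 5)*(p - 1/2)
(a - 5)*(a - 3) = a^2 - 8*a + 15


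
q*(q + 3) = q^2 + 3*q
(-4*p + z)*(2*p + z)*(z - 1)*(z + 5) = -8*p^2*z^2 - 32*p^2*z + 40*p^2 - 2*p*z^3 - 8*p*z^2 + 10*p*z + z^4 + 4*z^3 - 5*z^2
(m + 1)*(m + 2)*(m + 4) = m^3 + 7*m^2 + 14*m + 8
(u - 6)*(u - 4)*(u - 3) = u^3 - 13*u^2 + 54*u - 72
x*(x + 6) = x^2 + 6*x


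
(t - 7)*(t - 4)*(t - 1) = t^3 - 12*t^2 + 39*t - 28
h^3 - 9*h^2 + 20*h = h*(h - 5)*(h - 4)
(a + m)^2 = a^2 + 2*a*m + m^2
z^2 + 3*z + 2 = (z + 1)*(z + 2)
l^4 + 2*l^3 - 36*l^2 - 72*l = l*(l - 6)*(l + 2)*(l + 6)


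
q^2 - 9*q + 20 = (q - 5)*(q - 4)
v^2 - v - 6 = (v - 3)*(v + 2)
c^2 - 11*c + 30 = (c - 6)*(c - 5)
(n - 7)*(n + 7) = n^2 - 49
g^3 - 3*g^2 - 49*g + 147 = (g - 7)*(g - 3)*(g + 7)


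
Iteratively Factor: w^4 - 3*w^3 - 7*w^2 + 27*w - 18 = (w - 2)*(w^3 - w^2 - 9*w + 9) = (w - 3)*(w - 2)*(w^2 + 2*w - 3) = (w - 3)*(w - 2)*(w + 3)*(w - 1)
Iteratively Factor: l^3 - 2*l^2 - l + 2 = (l + 1)*(l^2 - 3*l + 2) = (l - 2)*(l + 1)*(l - 1)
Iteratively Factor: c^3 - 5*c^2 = (c)*(c^2 - 5*c) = c*(c - 5)*(c)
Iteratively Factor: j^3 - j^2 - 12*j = (j - 4)*(j^2 + 3*j) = j*(j - 4)*(j + 3)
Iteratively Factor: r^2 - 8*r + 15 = (r - 3)*(r - 5)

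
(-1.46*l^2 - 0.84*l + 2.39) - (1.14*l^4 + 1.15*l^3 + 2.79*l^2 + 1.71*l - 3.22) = -1.14*l^4 - 1.15*l^3 - 4.25*l^2 - 2.55*l + 5.61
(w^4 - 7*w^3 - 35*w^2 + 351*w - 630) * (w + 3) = w^5 - 4*w^4 - 56*w^3 + 246*w^2 + 423*w - 1890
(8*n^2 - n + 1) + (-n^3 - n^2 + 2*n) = -n^3 + 7*n^2 + n + 1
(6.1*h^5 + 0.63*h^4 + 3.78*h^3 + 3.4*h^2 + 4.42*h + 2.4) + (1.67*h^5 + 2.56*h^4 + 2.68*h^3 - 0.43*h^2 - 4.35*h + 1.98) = 7.77*h^5 + 3.19*h^4 + 6.46*h^3 + 2.97*h^2 + 0.0700000000000003*h + 4.38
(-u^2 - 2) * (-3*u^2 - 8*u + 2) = 3*u^4 + 8*u^3 + 4*u^2 + 16*u - 4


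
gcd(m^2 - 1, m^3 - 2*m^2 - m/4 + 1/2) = 1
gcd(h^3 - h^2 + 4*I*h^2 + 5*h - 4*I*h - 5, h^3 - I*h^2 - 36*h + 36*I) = h - I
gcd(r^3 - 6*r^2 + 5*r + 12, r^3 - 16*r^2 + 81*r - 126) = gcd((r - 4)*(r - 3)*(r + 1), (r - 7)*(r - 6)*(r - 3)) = r - 3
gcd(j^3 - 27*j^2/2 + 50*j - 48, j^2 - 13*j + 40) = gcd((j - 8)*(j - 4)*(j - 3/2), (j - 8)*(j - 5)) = j - 8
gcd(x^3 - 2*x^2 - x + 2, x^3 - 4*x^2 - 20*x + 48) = x - 2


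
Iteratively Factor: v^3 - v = (v - 1)*(v^2 + v) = v*(v - 1)*(v + 1)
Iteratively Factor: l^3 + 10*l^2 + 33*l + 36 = (l + 4)*(l^2 + 6*l + 9) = (l + 3)*(l + 4)*(l + 3)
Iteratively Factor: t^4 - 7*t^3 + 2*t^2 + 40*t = (t)*(t^3 - 7*t^2 + 2*t + 40) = t*(t - 5)*(t^2 - 2*t - 8) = t*(t - 5)*(t - 4)*(t + 2)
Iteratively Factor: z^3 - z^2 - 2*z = (z - 2)*(z^2 + z) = z*(z - 2)*(z + 1)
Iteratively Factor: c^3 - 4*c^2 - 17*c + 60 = (c + 4)*(c^2 - 8*c + 15) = (c - 5)*(c + 4)*(c - 3)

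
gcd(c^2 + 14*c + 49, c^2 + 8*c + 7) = c + 7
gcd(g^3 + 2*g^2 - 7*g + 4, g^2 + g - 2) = g - 1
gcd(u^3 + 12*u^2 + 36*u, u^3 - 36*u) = u^2 + 6*u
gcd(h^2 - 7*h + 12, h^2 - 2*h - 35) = 1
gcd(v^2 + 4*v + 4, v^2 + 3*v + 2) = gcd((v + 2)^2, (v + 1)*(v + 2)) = v + 2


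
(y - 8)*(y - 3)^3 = y^4 - 17*y^3 + 99*y^2 - 243*y + 216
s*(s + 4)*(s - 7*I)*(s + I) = s^4 + 4*s^3 - 6*I*s^3 + 7*s^2 - 24*I*s^2 + 28*s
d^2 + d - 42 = (d - 6)*(d + 7)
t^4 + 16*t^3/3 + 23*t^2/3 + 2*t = t*(t + 1/3)*(t + 2)*(t + 3)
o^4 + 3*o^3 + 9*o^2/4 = o^2*(o + 3/2)^2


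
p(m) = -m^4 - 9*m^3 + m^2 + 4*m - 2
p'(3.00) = -341.00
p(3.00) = -305.00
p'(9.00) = -5081.00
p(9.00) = -13007.00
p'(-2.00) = -76.00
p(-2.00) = 50.00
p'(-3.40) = -157.70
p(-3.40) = 216.06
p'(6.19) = -1966.86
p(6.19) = -3541.64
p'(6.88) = -2562.91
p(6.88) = -5098.64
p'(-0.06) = 3.78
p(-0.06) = -2.23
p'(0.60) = -5.38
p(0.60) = -1.31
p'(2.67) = -259.28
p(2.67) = -206.32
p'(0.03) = 4.04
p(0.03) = -1.88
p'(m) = -4*m^3 - 27*m^2 + 2*m + 4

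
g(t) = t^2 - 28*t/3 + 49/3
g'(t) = 2*t - 28/3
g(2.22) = 0.54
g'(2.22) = -4.89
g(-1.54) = 33.08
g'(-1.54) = -12.41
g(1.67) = 3.54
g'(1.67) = -5.99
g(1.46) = 4.84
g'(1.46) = -6.41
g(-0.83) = 24.77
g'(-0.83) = -10.99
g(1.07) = 7.49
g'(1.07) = -7.19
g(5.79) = -4.18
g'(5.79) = 2.25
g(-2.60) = 47.36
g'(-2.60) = -14.53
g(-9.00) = 181.33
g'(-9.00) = -27.33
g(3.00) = -2.67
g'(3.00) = -3.33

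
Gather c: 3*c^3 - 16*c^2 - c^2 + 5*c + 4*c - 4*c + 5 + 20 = 3*c^3 - 17*c^2 + 5*c + 25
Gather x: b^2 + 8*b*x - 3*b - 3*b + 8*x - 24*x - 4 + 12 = b^2 - 6*b + x*(8*b - 16) + 8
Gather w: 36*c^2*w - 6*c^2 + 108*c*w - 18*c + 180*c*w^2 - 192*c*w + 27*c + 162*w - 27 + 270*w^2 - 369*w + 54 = -6*c^2 + 9*c + w^2*(180*c + 270) + w*(36*c^2 - 84*c - 207) + 27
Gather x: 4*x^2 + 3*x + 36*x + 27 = 4*x^2 + 39*x + 27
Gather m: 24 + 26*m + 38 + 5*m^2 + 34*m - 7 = 5*m^2 + 60*m + 55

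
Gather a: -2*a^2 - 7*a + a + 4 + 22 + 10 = -2*a^2 - 6*a + 36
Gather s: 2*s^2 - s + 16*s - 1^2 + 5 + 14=2*s^2 + 15*s + 18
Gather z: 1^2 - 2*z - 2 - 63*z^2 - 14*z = -63*z^2 - 16*z - 1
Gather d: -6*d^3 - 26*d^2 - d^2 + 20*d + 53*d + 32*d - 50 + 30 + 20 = -6*d^3 - 27*d^2 + 105*d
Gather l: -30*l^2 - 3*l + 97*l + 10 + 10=-30*l^2 + 94*l + 20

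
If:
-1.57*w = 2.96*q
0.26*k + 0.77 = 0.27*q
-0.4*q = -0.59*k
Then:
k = 5.57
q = 8.22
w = -15.49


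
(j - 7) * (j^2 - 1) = j^3 - 7*j^2 - j + 7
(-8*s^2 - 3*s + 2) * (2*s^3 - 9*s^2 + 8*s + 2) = -16*s^5 + 66*s^4 - 33*s^3 - 58*s^2 + 10*s + 4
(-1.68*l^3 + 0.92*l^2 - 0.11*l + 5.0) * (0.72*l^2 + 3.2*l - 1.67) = -1.2096*l^5 - 4.7136*l^4 + 5.6704*l^3 + 1.7116*l^2 + 16.1837*l - 8.35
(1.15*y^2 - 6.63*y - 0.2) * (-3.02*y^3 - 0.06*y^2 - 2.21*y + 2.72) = -3.473*y^5 + 19.9536*y^4 - 1.5397*y^3 + 17.7923*y^2 - 17.5916*y - 0.544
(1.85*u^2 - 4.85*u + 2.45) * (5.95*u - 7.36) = 11.0075*u^3 - 42.4735*u^2 + 50.2735*u - 18.032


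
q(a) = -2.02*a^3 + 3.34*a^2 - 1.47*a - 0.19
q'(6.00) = -179.55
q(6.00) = -325.09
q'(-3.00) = -76.05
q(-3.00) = 88.82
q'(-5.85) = -247.94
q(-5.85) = 527.12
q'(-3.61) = -104.56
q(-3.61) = 143.68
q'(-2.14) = -43.52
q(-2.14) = 38.05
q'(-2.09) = -41.90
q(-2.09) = 35.91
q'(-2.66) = -62.12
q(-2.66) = 65.37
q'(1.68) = -7.35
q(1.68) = -2.81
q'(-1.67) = -29.53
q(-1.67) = 20.99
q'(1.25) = -2.59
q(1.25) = -0.75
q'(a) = -6.06*a^2 + 6.68*a - 1.47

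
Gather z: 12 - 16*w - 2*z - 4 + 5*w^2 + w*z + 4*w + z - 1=5*w^2 - 12*w + z*(w - 1) + 7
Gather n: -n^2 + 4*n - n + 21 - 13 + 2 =-n^2 + 3*n + 10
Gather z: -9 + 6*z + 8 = 6*z - 1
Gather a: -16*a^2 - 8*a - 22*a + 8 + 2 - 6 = -16*a^2 - 30*a + 4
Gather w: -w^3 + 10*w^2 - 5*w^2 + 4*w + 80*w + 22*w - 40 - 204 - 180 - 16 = -w^3 + 5*w^2 + 106*w - 440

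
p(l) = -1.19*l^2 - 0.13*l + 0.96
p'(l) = -2.38*l - 0.13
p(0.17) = 0.90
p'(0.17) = -0.53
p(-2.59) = -6.69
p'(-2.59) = 6.03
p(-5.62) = -35.89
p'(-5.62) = 13.25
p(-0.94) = 0.03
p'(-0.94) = 2.11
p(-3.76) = -15.37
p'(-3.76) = 8.82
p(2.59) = -7.36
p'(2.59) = -6.29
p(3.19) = -11.56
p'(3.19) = -7.72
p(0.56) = 0.51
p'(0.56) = -1.46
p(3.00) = -10.14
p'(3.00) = -7.27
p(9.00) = -96.60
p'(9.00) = -21.55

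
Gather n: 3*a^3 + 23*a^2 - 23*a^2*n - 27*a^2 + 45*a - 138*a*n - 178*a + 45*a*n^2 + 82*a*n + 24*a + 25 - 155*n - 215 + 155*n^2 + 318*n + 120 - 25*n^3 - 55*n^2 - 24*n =3*a^3 - 4*a^2 - 109*a - 25*n^3 + n^2*(45*a + 100) + n*(-23*a^2 - 56*a + 139) - 70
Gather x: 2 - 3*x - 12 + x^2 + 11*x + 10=x^2 + 8*x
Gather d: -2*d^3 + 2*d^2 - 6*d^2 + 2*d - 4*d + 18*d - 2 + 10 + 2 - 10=-2*d^3 - 4*d^2 + 16*d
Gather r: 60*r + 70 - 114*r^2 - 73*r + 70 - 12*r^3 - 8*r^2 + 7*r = -12*r^3 - 122*r^2 - 6*r + 140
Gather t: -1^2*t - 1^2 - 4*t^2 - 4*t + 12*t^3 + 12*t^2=12*t^3 + 8*t^2 - 5*t - 1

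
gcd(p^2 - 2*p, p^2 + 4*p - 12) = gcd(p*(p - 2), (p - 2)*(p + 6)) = p - 2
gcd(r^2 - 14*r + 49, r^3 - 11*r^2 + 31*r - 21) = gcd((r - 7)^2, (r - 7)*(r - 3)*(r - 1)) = r - 7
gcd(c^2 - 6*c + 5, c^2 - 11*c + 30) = c - 5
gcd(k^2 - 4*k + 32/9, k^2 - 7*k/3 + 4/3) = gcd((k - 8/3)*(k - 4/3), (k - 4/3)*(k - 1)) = k - 4/3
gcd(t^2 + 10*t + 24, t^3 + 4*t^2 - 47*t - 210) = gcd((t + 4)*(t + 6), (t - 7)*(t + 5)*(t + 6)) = t + 6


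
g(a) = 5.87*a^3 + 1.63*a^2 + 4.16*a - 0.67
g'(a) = 17.61*a^2 + 3.26*a + 4.16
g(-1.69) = -31.38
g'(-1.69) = 48.95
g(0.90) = 8.67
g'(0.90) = 21.36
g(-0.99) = -8.89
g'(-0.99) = 18.19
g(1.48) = 28.09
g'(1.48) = 47.56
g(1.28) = 19.64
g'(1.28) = 37.19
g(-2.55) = -98.01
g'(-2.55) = 110.36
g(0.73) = 5.52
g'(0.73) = 15.92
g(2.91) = 169.89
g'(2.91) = 162.77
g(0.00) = -0.67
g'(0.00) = 4.16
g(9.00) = 4448.03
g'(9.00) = 1459.91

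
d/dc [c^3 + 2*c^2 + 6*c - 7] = 3*c^2 + 4*c + 6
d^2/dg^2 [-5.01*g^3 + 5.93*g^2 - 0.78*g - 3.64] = 11.86 - 30.06*g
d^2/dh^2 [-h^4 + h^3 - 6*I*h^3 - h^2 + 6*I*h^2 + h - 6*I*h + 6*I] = -12*h^2 + h*(6 - 36*I) - 2 + 12*I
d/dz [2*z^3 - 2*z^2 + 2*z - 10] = 6*z^2 - 4*z + 2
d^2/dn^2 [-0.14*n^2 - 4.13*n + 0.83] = -0.280000000000000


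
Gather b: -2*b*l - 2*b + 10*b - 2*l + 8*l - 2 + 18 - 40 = b*(8 - 2*l) + 6*l - 24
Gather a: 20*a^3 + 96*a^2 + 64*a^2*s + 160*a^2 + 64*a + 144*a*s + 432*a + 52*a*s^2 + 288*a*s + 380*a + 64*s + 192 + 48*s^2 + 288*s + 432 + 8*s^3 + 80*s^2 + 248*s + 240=20*a^3 + a^2*(64*s + 256) + a*(52*s^2 + 432*s + 876) + 8*s^3 + 128*s^2 + 600*s + 864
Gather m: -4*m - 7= -4*m - 7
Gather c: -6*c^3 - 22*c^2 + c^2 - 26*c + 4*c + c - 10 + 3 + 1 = -6*c^3 - 21*c^2 - 21*c - 6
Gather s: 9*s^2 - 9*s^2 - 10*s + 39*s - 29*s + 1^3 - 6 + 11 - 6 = 0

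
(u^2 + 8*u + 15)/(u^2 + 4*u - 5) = (u + 3)/(u - 1)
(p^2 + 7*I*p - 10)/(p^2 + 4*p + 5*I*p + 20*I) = (p + 2*I)/(p + 4)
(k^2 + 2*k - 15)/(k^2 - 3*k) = (k + 5)/k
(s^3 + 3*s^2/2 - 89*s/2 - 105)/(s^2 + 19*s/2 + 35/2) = (s^2 - s - 42)/(s + 7)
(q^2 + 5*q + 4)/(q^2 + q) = (q + 4)/q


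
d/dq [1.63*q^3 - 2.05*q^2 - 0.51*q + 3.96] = 4.89*q^2 - 4.1*q - 0.51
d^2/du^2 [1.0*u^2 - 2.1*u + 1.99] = 2.00000000000000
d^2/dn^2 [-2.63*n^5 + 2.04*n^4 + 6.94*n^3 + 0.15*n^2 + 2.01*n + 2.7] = -52.6*n^3 + 24.48*n^2 + 41.64*n + 0.3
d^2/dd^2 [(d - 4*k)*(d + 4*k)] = 2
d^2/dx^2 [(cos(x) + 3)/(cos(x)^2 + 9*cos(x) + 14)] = (-9*(1 - cos(2*x))^2*cos(x) - 3*(1 - cos(2*x))^2 + 1057*cos(x) + 126*cos(2*x) - 3*cos(3*x) + 2*cos(5*x) + 738)/(4*(cos(x) + 2)^3*(cos(x) + 7)^3)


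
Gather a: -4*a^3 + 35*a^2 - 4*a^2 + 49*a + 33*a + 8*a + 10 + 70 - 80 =-4*a^3 + 31*a^2 + 90*a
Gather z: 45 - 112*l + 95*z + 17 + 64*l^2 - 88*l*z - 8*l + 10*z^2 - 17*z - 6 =64*l^2 - 120*l + 10*z^2 + z*(78 - 88*l) + 56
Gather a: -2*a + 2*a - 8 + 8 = 0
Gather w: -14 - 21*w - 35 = -21*w - 49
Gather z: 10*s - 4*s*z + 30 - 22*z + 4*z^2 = 10*s + 4*z^2 + z*(-4*s - 22) + 30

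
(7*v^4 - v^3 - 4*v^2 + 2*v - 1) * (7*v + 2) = 49*v^5 + 7*v^4 - 30*v^3 + 6*v^2 - 3*v - 2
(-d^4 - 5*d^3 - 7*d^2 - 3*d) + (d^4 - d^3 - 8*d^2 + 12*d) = -6*d^3 - 15*d^2 + 9*d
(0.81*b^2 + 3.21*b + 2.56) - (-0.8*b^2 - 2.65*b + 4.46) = 1.61*b^2 + 5.86*b - 1.9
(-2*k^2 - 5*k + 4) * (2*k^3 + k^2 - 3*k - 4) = -4*k^5 - 12*k^4 + 9*k^3 + 27*k^2 + 8*k - 16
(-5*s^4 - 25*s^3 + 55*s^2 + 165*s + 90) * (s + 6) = -5*s^5 - 55*s^4 - 95*s^3 + 495*s^2 + 1080*s + 540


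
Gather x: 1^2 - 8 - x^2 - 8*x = -x^2 - 8*x - 7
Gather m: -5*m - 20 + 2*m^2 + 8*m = 2*m^2 + 3*m - 20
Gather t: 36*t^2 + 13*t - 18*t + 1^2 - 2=36*t^2 - 5*t - 1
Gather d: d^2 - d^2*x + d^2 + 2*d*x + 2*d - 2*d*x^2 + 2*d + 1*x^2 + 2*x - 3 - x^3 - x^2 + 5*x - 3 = d^2*(2 - x) + d*(-2*x^2 + 2*x + 4) - x^3 + 7*x - 6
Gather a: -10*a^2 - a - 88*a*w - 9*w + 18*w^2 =-10*a^2 + a*(-88*w - 1) + 18*w^2 - 9*w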